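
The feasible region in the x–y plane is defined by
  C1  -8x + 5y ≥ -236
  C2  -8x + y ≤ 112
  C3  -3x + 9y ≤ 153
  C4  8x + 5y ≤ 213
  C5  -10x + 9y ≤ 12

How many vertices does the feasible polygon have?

4

Pairwise boundary intersections that survive every other constraint:
  (-199/8, -87)
  (449/16, -23/10)
  (-498/31, -512/31)
  (1857/122, 1113/61)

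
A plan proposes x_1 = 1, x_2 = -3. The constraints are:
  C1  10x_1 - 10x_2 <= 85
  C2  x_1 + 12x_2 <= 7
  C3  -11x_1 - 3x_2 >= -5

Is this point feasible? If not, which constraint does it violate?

feasible

C1: 40 ≤ 85 ✓
C2: -35 ≤ 7 ✓
C3: -2 ≥ -5 ✓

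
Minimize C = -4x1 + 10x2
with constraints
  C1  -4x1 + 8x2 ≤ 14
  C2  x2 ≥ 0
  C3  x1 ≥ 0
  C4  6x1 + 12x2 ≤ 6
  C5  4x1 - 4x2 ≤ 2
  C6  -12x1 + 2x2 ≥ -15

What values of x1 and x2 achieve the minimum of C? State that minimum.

x1 = 1/2, x2 = 0, minimum C = -2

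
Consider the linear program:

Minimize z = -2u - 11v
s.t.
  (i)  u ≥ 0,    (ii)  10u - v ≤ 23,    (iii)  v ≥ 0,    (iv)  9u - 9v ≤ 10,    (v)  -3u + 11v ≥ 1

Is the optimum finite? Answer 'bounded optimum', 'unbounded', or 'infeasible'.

From the feasible point (0, 1/11), moving in the direction (0, 1) keeps every constraint satisfied while z decreases without bound.

unbounded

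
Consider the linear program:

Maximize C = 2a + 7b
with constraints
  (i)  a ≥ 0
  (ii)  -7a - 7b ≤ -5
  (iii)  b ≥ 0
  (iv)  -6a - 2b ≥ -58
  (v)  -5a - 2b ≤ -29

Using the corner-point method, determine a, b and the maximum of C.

a = 0, b = 29, maximum C = 203

Feasible corners and C = 2a + 7b:
  (0, 29) → C = 203
  (0, 29/2) → C = 203/2
  (29/3, 0) → C = 58/3
  (29/5, 0) → C = 58/5

The optimum lies where a = 0 and -6a - 2b = -58.
Solving simultaneously gives a = 0, b = 29.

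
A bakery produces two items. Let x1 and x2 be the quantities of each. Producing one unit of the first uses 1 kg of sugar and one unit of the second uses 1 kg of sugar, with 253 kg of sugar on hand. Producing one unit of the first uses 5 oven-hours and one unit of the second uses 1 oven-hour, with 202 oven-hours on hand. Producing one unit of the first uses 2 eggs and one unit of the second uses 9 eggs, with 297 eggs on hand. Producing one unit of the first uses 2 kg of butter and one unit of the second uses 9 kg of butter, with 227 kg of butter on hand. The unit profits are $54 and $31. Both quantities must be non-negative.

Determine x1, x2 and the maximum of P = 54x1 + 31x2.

x1 = 37, x2 = 17, maximum P = 2525

Vertices and P = 54x1 + 31x2:
  (0, 0) → P = 0
  (0, 227/9) → P = 7037/9
  (202/5, 0) → P = 10908/5
  (37, 17) → P = 2525

The optimum lies where 5x1 + x2 = 202 and 2x1 + 9x2 = 227.
Solving simultaneously gives x1 = 37, x2 = 17.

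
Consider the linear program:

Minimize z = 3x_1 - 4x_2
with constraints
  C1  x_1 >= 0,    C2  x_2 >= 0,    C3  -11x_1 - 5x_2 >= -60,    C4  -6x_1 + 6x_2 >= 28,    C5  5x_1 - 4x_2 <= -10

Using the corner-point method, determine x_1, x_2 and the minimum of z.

x_1 = 0, x_2 = 12, minimum z = -48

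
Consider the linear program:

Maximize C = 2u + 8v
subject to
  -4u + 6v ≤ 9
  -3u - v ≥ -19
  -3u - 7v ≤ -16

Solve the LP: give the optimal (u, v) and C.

Vertices and C = 2u + 8v:
  (105/22, 103/22) → C = 47
  (33/46, 91/46) → C = 397/23
  (13/2, -1/2) → C = 9

The binding constraints are -4u + 6v = 9 and -3u - v = -19.
Solving simultaneously gives u = 105/22, v = 103/22.

u = 105/22, v = 103/22, maximum C = 47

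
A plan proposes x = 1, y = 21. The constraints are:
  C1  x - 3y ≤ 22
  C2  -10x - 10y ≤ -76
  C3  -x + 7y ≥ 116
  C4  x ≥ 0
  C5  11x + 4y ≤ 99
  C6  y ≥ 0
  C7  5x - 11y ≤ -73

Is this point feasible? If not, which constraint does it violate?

feasible

C1: -62 ≤ 22 ✓
C2: -220 ≤ -76 ✓
C3: 146 ≥ 116 ✓
C4: 1 ≥ 0 ✓
C5: 95 ≤ 99 ✓
C6: 21 ≥ 0 ✓
C7: -226 ≤ -73 ✓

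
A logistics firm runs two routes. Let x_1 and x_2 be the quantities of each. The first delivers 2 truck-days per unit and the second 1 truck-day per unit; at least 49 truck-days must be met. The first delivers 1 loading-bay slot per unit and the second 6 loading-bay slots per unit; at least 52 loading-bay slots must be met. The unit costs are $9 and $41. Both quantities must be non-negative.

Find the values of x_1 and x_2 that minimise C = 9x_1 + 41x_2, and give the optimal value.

Extreme points and C = 9x_1 + 41x_2:
  (0, 49) → C = 2009
  (52, 0) → C = 468
  (22, 5) → C = 403
The feasible region is unbounded (it extends along (0, 1), (1, 0)), but C strictly increases along every unbounded feasible direction, so there is no improving ray and the minimum is attained at a vertex.

x_1 = 22, x_2 = 5, minimum C = 403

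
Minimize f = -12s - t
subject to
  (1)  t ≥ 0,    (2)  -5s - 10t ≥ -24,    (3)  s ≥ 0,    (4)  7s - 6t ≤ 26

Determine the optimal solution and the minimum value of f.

s = 101/25, t = 19/50, minimum f = -2443/50

Extreme points and f = -12s - t:
  (0, 0) → f = 0
  (26/7, 0) → f = -312/7
  (0, 12/5) → f = -12/5
  (101/25, 19/50) → f = -2443/50

The binding constraints are -5s - 10t = -24 and 7s - 6t = 26.
Solving simultaneously gives s = 101/25, t = 19/50.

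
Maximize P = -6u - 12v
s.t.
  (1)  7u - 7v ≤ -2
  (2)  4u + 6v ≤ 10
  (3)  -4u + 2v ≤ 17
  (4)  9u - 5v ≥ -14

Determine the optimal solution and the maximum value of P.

u = -22/7, v = -20/7, maximum P = 372/7

Extreme points and P = -6u - 12v:
  (29/35, 39/35) → P = -642/35
  (-22/7, -20/7) → P = 372/7
  (-17/37, 73/37) → P = -774/37

The binding constraints are 7u - 7v = -2 and 9u - 5v = -14.
Solving simultaneously gives u = -22/7, v = -20/7.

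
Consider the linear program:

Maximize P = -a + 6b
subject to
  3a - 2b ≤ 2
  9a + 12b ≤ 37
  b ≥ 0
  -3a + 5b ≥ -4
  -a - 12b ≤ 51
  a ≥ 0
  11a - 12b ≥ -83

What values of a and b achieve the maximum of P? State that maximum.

a = 0, b = 37/12, maximum P = 37/2

Vertices and P = -a + 6b:
  (49/27, 31/18) → P = 230/27
  (2/3, 0) → P = -2/3
  (0, 37/12) → P = 37/2
  (0, 0) → P = 0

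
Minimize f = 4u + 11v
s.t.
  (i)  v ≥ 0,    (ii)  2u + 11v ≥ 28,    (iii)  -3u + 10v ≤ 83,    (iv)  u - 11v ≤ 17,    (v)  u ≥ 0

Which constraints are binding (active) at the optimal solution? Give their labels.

Feasible corners and f = 4u + 11v:
  (14, 0) → f = 56
  (17, 0) → f = 68
  (0, 28/11) → f = 28
  (0, 83/10) → f = 913/10
The feasible region is unbounded (it extends along (11, 1), (10, 3)), but f strictly increases along every unbounded feasible direction, so there is no improving ray and the minimum is attained at a vertex.

The minimum is at (0, 28/11). Substituting into each constraint, equality holds for (ii) and (v); the remaining constraints have slack.

(ii) and (v)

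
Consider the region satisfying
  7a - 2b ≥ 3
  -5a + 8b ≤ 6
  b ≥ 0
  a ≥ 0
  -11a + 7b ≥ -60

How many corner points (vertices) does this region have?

4

Pairwise boundary intersections that survive every other constraint:
  (18/23, 57/46)
  (3/7, 0)
  (522/53, 366/53)
  (60/11, 0)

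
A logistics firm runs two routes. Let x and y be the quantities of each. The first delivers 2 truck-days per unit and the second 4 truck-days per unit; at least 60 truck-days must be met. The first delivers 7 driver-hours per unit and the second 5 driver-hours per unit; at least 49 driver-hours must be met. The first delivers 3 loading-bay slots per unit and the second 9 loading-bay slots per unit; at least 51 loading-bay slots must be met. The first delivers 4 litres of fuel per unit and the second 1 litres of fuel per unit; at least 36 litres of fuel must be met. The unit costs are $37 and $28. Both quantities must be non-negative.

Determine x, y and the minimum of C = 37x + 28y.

The feasible region is unbounded (it extends along (0, 1), (1, 0)), but C strictly increases along every unbounded feasible direction, so there is no improving ray and the minimum is attained at a vertex.

x = 6, y = 12, minimum C = 558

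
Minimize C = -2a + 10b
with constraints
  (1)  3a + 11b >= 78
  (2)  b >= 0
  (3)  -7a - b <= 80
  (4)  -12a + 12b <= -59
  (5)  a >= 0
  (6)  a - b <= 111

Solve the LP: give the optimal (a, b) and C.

a = 111, b = 0, minimum C = -222

Extreme points and C = -2a + 10b:
  (26, 0) → C = -52
  (1585/168, 253/56) → C = 1105/42
  (111, 0) → C = -222
The feasible region is unbounded (it extends along (1, 1)), but C strictly increases along every unbounded feasible direction, so there is no improving ray and the minimum is attained at a vertex.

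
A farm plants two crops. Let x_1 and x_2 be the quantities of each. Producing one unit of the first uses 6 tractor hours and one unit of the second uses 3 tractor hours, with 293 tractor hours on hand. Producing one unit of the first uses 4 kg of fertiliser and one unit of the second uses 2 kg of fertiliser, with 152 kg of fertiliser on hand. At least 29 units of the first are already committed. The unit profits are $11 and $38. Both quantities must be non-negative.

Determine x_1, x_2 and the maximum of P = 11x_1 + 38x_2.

x_1 = 29, x_2 = 18, maximum P = 1003

Corner points and P = 11x_1 + 38x_2:
  (38, 0) → P = 418
  (29, 0) → P = 319
  (29, 18) → P = 1003

The binding constraints are 4x_1 + 2x_2 = 152 and x_1 = 29.
Solving simultaneously gives x_1 = 29, x_2 = 18.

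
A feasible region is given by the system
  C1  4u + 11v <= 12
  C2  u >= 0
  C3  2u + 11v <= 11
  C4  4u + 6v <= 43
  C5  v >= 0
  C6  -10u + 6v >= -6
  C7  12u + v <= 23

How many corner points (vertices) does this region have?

5

Of the 21 pairwise boundary intersections, those satisfying every inequality are:
  (1/2, 10/11)
  (69/67, 48/67)
  (0, 1)
  (0, 0)
  (3/5, 0)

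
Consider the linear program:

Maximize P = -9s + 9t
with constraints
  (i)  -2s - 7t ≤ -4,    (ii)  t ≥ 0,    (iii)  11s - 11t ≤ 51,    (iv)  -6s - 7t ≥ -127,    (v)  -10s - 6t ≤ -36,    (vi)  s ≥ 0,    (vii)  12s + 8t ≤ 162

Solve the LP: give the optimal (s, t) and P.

s = 0, t = 127/7, maximum P = 1143/7

Vertices and P = -9s + 9t:
  (51/11, 0) → P = -459/11
  (18/5, 0) → P = -162/5
  (219/22, 117/22) → P = -459/11
  (0, 127/7) → P = 1143/7
  (59/18, 46/3) → P = 217/2
  (0, 6) → P = 54

The binding constraints are -6s - 7t = -127 and s = 0.
Solving simultaneously gives s = 0, t = 127/7.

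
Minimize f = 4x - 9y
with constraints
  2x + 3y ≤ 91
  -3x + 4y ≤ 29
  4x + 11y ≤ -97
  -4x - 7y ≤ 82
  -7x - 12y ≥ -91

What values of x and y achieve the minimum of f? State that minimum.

x = -223/16, y = -15/4, minimum f = -22

Feasible corners and f = 4x - 9y:
  (883/2, -264) → f = 4142
  (273, -455/3) → f = 2457
  (-223/16, -15/4) → f = -22
  (2165/29, -1043/29) → f = 18047/29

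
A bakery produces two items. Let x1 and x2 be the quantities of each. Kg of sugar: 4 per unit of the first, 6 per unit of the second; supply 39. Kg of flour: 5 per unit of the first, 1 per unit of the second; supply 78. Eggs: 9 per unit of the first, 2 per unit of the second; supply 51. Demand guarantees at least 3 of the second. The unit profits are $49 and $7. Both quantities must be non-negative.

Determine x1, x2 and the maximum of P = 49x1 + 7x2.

x1 = 5, x2 = 3, maximum P = 266

Corner points and P = 49x1 + 7x2:
  (0, 13/2) → P = 91/2
  (0, 3) → P = 21
  (114/23, 147/46) → P = 12201/46
  (5, 3) → P = 266

The optimum lies where 9x1 + 2x2 = 51 and x2 = 3.
Solving simultaneously gives x1 = 5, x2 = 3.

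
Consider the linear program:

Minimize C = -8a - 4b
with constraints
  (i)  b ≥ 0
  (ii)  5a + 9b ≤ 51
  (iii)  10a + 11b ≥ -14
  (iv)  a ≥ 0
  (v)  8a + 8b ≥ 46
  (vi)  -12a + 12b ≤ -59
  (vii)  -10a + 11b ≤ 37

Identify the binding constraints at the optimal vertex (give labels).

Vertices and C = -8a - 4b:
  (51/5, 0) → C = -408/5
  (23/4, 0) → C = -46
  (381/56, 317/168) → C = -2603/42
  (16/3, 5/12) → C = -133/3

The minimum is at (51/5, 0). Substituting into each constraint, equality holds for (i) and (ii); the remaining constraints have slack.

(i) and (ii)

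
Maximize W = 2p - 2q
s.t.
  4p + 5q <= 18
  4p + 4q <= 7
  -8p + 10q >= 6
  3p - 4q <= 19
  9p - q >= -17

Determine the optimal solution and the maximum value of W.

p = 23/36, q = 10/9, maximum W = -17/18

Corner points and W = 2p - 2q:
  (23/36, 10/9) → W = -17/18
  (-61/40, 131/40) → W = -48/5
  (-2, -1) → W = -2

The binding constraints are 4p + 4q = 7 and -8p + 10q = 6.
Solving simultaneously gives p = 23/36, q = 10/9.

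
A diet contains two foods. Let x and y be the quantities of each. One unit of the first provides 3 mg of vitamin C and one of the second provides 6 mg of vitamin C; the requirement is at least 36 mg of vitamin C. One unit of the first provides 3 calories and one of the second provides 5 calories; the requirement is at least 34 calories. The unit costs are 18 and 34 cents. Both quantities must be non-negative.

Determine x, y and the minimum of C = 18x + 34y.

The feasible region is unbounded (it extends along (0, 1), (1, 0)), but C strictly increases along every unbounded feasible direction, so there is no improving ray and the minimum is attained at a vertex.

x = 8, y = 2, minimum C = 212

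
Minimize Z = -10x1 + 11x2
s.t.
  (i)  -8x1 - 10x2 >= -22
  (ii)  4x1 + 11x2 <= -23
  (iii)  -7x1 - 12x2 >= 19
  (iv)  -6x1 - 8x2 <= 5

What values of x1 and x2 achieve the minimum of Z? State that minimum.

x1 = 113/2, x2 = -43, minimum Z = -1038

Feasible corners and Z = -10x1 + 11x2:
  (227/13, -153/13) → Z = -3953/13
  (113/2, -43) → Z = -1038
  (23/4, -79/16) → Z = -1789/16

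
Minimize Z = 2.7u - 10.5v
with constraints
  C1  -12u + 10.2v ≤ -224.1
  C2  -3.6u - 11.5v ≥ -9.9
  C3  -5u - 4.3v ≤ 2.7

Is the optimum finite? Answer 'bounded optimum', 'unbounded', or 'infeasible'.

bounded optimum

Corner points and Z = 2.7u - 10.5v:
  (15.328125, -3.9375) → Z = 52947/640
  (3467/380, -427/38) → Z = 541959/3800
The feasible region has finitely many vertices and no improving ray; the minimum is 52947/640 at (15.328125, -3.9375).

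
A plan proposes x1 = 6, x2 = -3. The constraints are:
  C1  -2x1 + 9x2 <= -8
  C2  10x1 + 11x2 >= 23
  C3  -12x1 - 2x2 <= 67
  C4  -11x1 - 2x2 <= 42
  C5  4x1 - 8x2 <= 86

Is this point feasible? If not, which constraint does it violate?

feasible

C1: -39 ≤ -8 ✓
C2: 27 ≥ 23 ✓
C3: -66 ≤ 67 ✓
C4: -60 ≤ 42 ✓
C5: 48 ≤ 86 ✓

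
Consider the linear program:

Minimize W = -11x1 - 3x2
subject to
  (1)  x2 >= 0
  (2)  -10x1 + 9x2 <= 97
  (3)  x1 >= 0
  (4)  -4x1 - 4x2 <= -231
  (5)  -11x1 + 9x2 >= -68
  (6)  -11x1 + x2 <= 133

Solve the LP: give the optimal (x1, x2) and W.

The optimum lies where -10x1 + 9x2 = 97 and -11x1 + 9x2 = -68.
Solving simultaneously gives x1 = 165, x2 = 1747/9.

x1 = 165, x2 = 1747/9, minimum W = -7192/3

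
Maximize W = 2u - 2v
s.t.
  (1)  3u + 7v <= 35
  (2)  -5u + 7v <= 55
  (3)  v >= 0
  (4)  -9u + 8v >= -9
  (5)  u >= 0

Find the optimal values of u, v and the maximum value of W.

Feasible corners and W = 2u - 2v:
  (343/87, 96/29) → W = 110/87
  (0, 5) → W = -10
  (1, 0) → W = 2
  (0, 0) → W = 0

u = 1, v = 0, maximum W = 2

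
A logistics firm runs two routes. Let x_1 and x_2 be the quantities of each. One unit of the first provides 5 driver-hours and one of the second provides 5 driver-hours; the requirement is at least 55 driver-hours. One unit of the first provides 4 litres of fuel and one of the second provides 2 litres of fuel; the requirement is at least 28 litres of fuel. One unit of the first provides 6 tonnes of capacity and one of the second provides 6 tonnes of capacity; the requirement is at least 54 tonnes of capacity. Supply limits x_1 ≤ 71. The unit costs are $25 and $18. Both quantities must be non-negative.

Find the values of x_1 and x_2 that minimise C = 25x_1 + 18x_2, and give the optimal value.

x_1 = 3, x_2 = 8, minimum C = 219

Feasible corners and C = 25x_1 + 18x_2:
  (0, 14) → C = 252
  (11, 0) → C = 275
  (71, 0) → C = 1775
  (3, 8) → C = 219
The feasible region is unbounded (it extends along (0, 1)), but C strictly increases along every unbounded feasible direction, so there is no improving ray and the minimum is attained at a vertex.

The optimum lies where 5x_1 + 5x_2 = 55 and 4x_1 + 2x_2 = 28.
Solving simultaneously gives x_1 = 3, x_2 = 8.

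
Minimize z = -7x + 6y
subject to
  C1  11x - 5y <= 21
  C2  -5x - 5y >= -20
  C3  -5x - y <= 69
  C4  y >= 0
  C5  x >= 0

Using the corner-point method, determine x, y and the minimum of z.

Vertices and z = -7x + 6y:
  (41/16, 23/16) → z = -149/16
  (21/11, 0) → z = -147/11
  (0, 4) → z = 24
  (0, 0) → z = 0

x = 21/11, y = 0, minimum z = -147/11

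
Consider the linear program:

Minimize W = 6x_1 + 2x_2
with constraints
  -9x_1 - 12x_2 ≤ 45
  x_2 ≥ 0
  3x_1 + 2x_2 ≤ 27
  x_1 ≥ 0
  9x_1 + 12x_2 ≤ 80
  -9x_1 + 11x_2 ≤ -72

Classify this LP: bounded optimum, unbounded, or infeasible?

Extreme points and W = 6x_1 + 2x_2:
  (80/9, 0) → W = 160/3
  (8, 0) → W = 48
  (1744/207, 8/23) → W = 3536/69
The feasible region has finitely many vertices and no improving ray; the minimum is 48 at (8, 0).

bounded optimum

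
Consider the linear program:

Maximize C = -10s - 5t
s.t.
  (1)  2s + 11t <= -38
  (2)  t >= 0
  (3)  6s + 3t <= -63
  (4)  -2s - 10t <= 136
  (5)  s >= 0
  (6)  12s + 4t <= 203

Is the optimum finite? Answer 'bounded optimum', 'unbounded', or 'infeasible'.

infeasible

The boundaries 2s + 11t = -38 and t = 0 meet at (-19, 0), but that point violates s ≥ 0. Every candidate vertex is excluded by some other constraint, so the feasible region is empty.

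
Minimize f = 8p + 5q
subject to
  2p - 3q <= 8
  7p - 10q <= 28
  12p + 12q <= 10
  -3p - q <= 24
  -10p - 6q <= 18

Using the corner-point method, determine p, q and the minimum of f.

p = -1/7, q = -58/21, minimum f = -314/21

Extreme points and f = 8p + 5q:
  (21/10, -19/15) → f = 157/15
  (-1/7, -58/21) → f = -314/21
  (-23/4, 79/12) → f = -157/12

The optimum lies where 2p - 3q = 8 and -10p - 6q = 18.
Solving simultaneously gives p = -1/7, q = -58/21.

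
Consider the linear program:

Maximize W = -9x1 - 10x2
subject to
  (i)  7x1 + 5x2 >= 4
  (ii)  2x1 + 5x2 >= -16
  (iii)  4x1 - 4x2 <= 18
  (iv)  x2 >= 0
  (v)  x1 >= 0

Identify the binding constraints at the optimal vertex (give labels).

(i) and (iv)

Vertices and W = -9x1 - 10x2:
  (4/7, 0) → W = -36/7
  (0, 4/5) → W = -8
  (9/2, 0) → W = -81/2
The feasible region is unbounded (it extends along (1, 1), (0, 1)), but W strictly decreases along every unbounded feasible direction, so there is no improving ray and the maximum is attained at a vertex.

The maximum is at (4/7, 0). Substituting into each constraint, equality holds for (i) and (iv); the remaining constraints have slack.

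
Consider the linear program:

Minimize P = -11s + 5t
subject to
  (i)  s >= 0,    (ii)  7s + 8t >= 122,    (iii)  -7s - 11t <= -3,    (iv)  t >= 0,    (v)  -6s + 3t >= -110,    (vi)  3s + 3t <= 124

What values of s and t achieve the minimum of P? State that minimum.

s = 26, t = 46/3, minimum P = -628/3

Extreme points and P = -11s + 5t:
  (0, 61/4) → P = 305/4
  (0, 124/3) → P = 620/3
  (122/7, 0) → P = -1342/7
  (55/3, 0) → P = -605/3
  (26, 46/3) → P = -628/3

The binding constraints are -6s + 3t = -110 and 3s + 3t = 124.
Solving simultaneously gives s = 26, t = 46/3.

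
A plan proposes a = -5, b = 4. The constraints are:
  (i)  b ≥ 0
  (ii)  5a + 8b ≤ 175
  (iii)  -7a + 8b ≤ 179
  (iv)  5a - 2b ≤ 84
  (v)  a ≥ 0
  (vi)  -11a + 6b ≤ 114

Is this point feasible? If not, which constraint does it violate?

not feasible — violates (v)

Constraint (v): a = -5, which is not ≥ 0. All other constraints are satisfied.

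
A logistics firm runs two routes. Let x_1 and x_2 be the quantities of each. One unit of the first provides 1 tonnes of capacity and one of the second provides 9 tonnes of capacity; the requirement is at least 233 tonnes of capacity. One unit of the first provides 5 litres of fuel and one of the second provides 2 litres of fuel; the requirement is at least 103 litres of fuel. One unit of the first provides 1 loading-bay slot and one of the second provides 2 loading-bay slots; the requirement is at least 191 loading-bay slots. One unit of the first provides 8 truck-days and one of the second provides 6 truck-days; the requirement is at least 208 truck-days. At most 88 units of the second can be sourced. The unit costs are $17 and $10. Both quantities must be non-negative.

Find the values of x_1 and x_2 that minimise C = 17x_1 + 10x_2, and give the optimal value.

x_1 = 15, x_2 = 88, minimum C = 1135

The feasible region is unbounded (it extends along (1, 0)), but C strictly increases along every unbounded feasible direction, so there is no improving ray and the minimum is attained at a vertex.

The binding constraints are x_1 + 2x_2 = 191 and x_2 = 88.
Solving simultaneously gives x_1 = 15, x_2 = 88.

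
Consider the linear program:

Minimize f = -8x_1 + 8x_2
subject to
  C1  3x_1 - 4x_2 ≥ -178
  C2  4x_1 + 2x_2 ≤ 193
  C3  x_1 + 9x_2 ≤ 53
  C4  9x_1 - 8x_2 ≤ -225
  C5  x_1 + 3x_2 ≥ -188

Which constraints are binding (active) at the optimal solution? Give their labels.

C4 and C5

Vertices and f = -8x_1 + 8x_2:
  (-1390/31, 337/31) → f = 13816/31
  (-1286/13, -386/13) → f = 7200/13
  (-1601/89, 702/89) → f = 18424/89
  (-2179/35, -1467/35) → f = 5696/35

The minimum is at (-2179/35, -1467/35). Substituting into each constraint, equality holds for C4 and C5; the remaining constraints have slack.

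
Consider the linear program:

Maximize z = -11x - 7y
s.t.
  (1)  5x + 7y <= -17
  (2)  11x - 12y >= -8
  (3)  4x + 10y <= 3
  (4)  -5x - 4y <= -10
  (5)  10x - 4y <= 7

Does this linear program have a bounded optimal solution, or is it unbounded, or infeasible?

infeasible

The boundaries 5x + 7y = -17 and 11x - 12y = -8 meet at (-260/137, -147/137), but that point violates -5x - 4y ≤ -10. Every candidate vertex is excluded by some other constraint, so the feasible region is empty.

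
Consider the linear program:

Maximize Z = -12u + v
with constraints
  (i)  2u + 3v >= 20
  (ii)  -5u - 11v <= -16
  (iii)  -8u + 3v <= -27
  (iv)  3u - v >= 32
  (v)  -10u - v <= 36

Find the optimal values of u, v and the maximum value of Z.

u = 116/11, v = -4/11, maximum Z = -1396/11

Feasible corners and Z = -12u + v:
  (172/7, -68/7) → Z = -2132/7
  (116/11, -4/11) → Z = -1396/11
  (69, 175) → Z = -653
The feasible region is unbounded (it extends along (3, 8), (11, -5)), but Z strictly decreases along every unbounded feasible direction, so there is no improving ray and the maximum is attained at a vertex.

The optimum lies where 2u + 3v = 20 and 3u - v = 32.
Solving simultaneously gives u = 116/11, v = -4/11.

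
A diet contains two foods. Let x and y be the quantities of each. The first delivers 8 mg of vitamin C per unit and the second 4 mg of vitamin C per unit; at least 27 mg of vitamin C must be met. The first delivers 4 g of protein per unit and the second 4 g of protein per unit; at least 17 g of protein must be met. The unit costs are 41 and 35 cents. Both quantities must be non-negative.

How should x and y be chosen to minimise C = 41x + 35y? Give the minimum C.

x = 5/2, y = 7/4, minimum C = 655/4

Feasible corners and C = 41x + 35y:
  (0, 27/4) → C = 945/4
  (17/4, 0) → C = 697/4
  (5/2, 7/4) → C = 655/4
The feasible region is unbounded (it extends along (0, 1), (1, 0)), but C strictly increases along every unbounded feasible direction, so there is no improving ray and the minimum is attained at a vertex.

The binding constraints are 8x + 4y = 27 and 4x + 4y = 17.
Solving simultaneously gives x = 5/2, y = 7/4.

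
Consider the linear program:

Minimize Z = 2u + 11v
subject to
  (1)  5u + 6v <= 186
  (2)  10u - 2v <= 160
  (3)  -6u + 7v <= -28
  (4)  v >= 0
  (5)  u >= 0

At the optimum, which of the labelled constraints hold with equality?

Extreme points and Z = 2u + 11v:
  (532/29, 340/29) → Z = 4804/29
  (16, 0) → Z = 32
  (14/3, 0) → Z = 28/3

The minimum is at (14/3, 0). Substituting into each constraint, equality holds for (3) and (4); the remaining constraints have slack.

(3) and (4)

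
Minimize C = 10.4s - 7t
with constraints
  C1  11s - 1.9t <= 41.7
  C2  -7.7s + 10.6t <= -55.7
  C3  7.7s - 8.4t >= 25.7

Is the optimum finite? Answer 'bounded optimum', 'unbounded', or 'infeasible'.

unbounded

From the feasible point (33619/10197, -2651/927), moving in the direction (-8.4, -7.7) keeps every constraint satisfied while C decreases without bound.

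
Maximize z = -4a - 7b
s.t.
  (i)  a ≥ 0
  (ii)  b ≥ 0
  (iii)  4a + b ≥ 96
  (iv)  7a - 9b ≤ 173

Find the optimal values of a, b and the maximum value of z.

a = 24, b = 0, maximum z = -96

Vertices and z = -4a - 7b:
  (0, 96) → z = -672
  (24, 0) → z = -96
  (173/7, 0) → z = -692/7
The feasible region is unbounded (it extends along (0, 1), (9, 7)), but z strictly decreases along every unbounded feasible direction, so there is no improving ray and the maximum is attained at a vertex.

The optimum lies where b = 0 and 4a + b = 96.
Solving simultaneously gives a = 24, b = 0.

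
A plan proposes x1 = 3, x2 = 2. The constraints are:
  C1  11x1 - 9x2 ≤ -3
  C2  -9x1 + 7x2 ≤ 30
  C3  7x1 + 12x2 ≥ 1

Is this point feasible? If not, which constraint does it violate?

not feasible — violates C1

Constraint C1: 11x1 - 9x2 = 15, which is not ≤ -3. All other constraints are satisfied.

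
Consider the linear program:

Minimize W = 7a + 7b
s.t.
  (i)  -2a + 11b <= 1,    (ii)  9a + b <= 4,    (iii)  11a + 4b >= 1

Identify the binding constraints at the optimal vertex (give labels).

(ii) and (iii)

Corner points and W = 7a + 7b:
  (43/101, 17/101) → W = 420/101
  (7/129, 13/129) → W = 140/129
  (3/5, -7/5) → W = -28/5

The minimum is at (3/5, -7/5). Substituting into each constraint, equality holds for (ii) and (iii); the remaining constraints have slack.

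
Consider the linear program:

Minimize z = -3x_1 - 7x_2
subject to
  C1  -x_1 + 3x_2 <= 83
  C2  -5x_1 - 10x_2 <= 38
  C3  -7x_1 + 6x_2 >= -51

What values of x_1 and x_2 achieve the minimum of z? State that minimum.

x_1 = 217/5, x_2 = 632/15, minimum z = -6377/15

Vertices and z = -3x_1 - 7x_2:
  (-944/25, 377/25) → z = 193/25
  (217/5, 632/15) → z = -6377/15
  (141/50, -521/100) → z = 2801/100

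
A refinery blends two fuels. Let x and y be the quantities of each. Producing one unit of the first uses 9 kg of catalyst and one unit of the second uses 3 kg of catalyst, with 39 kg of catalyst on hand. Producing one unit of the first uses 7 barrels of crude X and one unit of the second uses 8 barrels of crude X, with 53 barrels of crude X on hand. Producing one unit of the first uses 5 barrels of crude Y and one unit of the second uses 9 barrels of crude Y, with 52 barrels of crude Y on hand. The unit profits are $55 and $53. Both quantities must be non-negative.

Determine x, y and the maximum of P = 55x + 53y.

x = 3, y = 4, maximum P = 377

Corner points and P = 55x + 53y:
  (0, 0) → P = 0
  (0, 52/9) → P = 2756/9
  (13/3, 0) → P = 715/3
  (3, 4) → P = 377
  (61/23, 99/23) → P = 374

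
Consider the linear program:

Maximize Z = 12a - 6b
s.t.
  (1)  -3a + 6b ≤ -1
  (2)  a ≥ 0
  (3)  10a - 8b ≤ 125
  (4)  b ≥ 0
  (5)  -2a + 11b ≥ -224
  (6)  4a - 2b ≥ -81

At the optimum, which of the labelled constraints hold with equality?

Feasible corners and Z = 12a - 6b:
  (371/18, 365/36) → Z = 373/2
  (1/3, 0) → Z = 4
  (25/2, 0) → Z = 150

The maximum is at (371/18, 365/36). Substituting into each constraint, equality holds for (1) and (3); the remaining constraints have slack.

(1) and (3)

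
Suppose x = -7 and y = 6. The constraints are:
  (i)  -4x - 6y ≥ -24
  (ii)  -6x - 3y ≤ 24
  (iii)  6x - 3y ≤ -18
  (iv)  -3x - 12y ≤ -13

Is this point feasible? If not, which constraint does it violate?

(i): -8 ≥ -24 ✓
(ii): 24 ≤ 24 ✓
(iii): -60 ≤ -18 ✓
(iv): -51 ≤ -13 ✓

feasible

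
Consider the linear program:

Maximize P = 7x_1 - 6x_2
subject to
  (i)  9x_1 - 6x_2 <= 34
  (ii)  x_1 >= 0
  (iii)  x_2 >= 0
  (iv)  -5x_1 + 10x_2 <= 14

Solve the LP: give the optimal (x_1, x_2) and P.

Vertices and P = 7x_1 - 6x_2:
  (34/9, 0) → P = 238/9
  (106/15, 74/15) → P = 298/15
  (0, 0) → P = 0
  (0, 7/5) → P = -42/5

x_1 = 34/9, x_2 = 0, maximum P = 238/9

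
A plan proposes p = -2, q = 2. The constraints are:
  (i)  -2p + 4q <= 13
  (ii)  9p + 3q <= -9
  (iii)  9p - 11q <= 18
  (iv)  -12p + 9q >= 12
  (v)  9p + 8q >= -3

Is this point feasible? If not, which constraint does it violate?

(i): 12 ≤ 13 ✓
(ii): -12 ≤ -9 ✓
(iii): -40 ≤ 18 ✓
(iv): 42 ≥ 12 ✓
(v): -2 ≥ -3 ✓

feasible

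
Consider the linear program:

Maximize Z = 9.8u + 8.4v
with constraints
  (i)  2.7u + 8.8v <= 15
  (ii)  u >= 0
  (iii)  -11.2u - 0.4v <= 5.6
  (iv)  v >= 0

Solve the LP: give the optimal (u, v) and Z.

u = 50/9, v = 0, maximum Z = 490/9

Vertices and Z = 9.8u + 8.4v:
  (0, 75/44) → Z = 315/22
  (50/9, 0) → Z = 490/9
  (0, 0) → Z = 0

The optimum lies where 2.7u + 8.8v = 15 and v = 0.
Solving simultaneously gives u = 50/9, v = 0.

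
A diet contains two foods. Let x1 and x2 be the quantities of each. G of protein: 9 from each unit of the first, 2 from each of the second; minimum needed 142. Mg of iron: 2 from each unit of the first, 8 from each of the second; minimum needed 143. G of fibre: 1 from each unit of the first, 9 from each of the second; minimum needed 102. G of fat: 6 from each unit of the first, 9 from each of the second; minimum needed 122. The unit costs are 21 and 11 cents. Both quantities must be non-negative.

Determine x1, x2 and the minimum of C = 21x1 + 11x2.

Vertices and C = 21x1 + 11x2:
  (0, 71) → C = 781
  (102, 0) → C = 2142
  (25/2, 59/4) → C = 1699/4
  (471/10, 61/10) → C = 5281/5
The feasible region is unbounded (it extends along (0, 1), (1, 0)), but C strictly increases along every unbounded feasible direction, so there is no improving ray and the minimum is attained at a vertex.

x1 = 25/2, x2 = 59/4, minimum C = 1699/4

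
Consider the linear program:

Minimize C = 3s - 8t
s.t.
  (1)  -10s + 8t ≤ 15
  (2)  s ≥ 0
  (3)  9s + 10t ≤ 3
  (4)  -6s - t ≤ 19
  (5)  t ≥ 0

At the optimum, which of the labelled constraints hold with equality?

Corner points and C = 3s - 8t:
  (0, 3/10) → C = -12/5
  (0, 0) → C = 0
  (1/3, 0) → C = 1

The minimum is at (0, 3/10). Substituting into each constraint, equality holds for (2) and (3); the remaining constraints have slack.

(2) and (3)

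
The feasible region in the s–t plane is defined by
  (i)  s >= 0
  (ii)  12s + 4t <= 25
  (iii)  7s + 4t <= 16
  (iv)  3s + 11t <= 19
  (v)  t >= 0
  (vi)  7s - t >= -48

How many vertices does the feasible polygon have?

5

Intersecting each pair of boundary lines and keeping only the points that satisfy every inequality leaves:
  (0, 19/11)
  (0, 0)
  (9/5, 17/20)
  (25/12, 0)
  (20/13, 17/13)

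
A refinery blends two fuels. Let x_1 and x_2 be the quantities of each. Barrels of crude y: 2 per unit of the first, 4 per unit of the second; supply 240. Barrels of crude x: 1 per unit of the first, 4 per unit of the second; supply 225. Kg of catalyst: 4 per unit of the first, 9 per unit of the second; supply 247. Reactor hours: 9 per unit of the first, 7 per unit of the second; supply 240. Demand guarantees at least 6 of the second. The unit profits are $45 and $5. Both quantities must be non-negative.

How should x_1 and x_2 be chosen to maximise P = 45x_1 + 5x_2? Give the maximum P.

x_1 = 22, x_2 = 6, maximum P = 1020

Corner points and P = 45x_1 + 5x_2:
  (0, 247/9) → P = 1235/9
  (0, 6) → P = 30
  (431/53, 1263/53) → P = 25710/53
  (22, 6) → P = 1020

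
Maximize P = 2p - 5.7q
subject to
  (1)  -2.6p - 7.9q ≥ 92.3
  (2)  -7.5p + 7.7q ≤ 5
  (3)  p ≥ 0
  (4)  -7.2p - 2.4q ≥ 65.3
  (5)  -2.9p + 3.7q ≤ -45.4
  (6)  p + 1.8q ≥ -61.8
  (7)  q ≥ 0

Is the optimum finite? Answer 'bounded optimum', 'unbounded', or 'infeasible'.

The boundaries p = 0 and -7.2p - 2.4q = 65.3 meet at (0, -653/24), but that point violates q ≥ 0. Every candidate vertex is excluded by some other constraint, so the feasible region is empty.

infeasible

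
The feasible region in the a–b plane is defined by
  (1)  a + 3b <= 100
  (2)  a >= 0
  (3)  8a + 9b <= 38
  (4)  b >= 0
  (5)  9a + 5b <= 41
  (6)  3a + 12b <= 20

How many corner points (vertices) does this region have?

The feasible vertices (each the meet of two boundaries and inside every other half-plane) are:
  (0, 0)
  (0, 5/3)
  (179/41, 14/41)
  (4, 2/3)
  (41/9, 0)

5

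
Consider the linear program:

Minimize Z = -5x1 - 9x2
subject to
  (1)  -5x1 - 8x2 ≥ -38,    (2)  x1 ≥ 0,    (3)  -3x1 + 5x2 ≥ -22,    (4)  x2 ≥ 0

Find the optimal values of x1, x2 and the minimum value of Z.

The optimum lies where -5x1 - 8x2 = -38 and x1 = 0.
Solving simultaneously gives x1 = 0, x2 = 19/4.

x1 = 0, x2 = 19/4, minimum Z = -171/4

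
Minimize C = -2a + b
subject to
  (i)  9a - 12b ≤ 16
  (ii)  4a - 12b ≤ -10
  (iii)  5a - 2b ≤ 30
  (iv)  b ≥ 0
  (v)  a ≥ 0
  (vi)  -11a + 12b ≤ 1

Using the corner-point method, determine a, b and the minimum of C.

Corner points and C = -2a + b:
  (26/5, 77/30) → C = -47/6
  (164/21, 95/21) → C = -233/21
  (9/7, 53/42) → C = -55/42
  (181/19, 335/38) → C = -389/38

a = 164/21, b = 95/21, minimum C = -233/21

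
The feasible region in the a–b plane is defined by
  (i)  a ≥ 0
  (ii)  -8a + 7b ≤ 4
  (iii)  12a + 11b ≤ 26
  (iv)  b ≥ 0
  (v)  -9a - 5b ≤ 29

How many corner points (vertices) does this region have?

Intersecting each pair of boundary lines and keeping only the points that satisfy every inequality leaves:
  (0, 4/7)
  (0, 0)
  (69/86, 64/43)
  (13/6, 0)

4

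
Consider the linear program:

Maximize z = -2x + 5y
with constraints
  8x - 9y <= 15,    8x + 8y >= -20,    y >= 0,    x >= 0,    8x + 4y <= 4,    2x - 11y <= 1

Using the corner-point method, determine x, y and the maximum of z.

Corner points and z = -2x + 5y:
  (0, 0) → z = 0
  (1/2, 0) → z = -1
  (0, 1) → z = 5

x = 0, y = 1, maximum z = 5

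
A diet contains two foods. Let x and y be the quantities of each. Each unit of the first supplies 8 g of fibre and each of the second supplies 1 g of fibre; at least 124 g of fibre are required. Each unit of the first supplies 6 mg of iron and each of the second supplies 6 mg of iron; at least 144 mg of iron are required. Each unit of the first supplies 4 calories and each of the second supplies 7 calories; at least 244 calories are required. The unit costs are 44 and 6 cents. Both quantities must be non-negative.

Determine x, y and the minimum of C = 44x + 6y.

The feasible region is unbounded (it extends along (0, 1), (1, 0)), but C strictly increases along every unbounded feasible direction, so there is no improving ray and the minimum is attained at a vertex.

x = 12, y = 28, minimum C = 696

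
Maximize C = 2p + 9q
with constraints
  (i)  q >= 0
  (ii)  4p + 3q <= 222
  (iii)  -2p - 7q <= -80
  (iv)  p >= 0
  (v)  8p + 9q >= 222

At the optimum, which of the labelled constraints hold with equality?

(ii) and (iv)

Corner points and C = 2p + 9q:
  (111/2, 0) → C = 111
  (40, 0) → C = 80
  (0, 74) → C = 666
  (417/19, 98/19) → C = 1716/19
  (0, 74/3) → C = 222

The maximum is at (0, 74). Substituting into each constraint, equality holds for (ii) and (iv); the remaining constraints have slack.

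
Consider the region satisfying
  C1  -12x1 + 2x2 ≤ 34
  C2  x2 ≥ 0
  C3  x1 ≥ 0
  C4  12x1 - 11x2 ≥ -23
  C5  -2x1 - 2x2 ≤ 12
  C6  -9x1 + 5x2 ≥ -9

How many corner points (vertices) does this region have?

Intersecting each pair of boundary lines and keeping only the points that satisfy every inequality leaves:
  (0, 0)
  (1, 0)
  (0, 23/11)
  (214/39, 105/13)

4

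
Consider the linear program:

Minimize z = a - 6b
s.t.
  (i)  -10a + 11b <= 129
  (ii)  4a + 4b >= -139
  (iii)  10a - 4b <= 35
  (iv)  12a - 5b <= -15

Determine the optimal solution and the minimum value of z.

Corner points and z = a - 6b:
  (-2045/84, -437/42) → z = 457/12
  (240/41, 699/41) → z = -3954/41
  (-755/68, -402/17) → z = 8893/68

a = 240/41, b = 699/41, minimum z = -3954/41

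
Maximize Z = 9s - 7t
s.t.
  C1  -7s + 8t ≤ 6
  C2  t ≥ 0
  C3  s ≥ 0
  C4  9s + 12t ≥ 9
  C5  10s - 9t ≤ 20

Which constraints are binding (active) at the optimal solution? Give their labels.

C1 and C5

Feasible corners and Z = 9s - 7t:
  (0, 3/4) → Z = -21/4
  (214/17, 200/17) → Z = 526/17
  (1, 0) → Z = 9
  (2, 0) → Z = 18

The maximum is at (214/17, 200/17). Substituting into each constraint, equality holds for C1 and C5; the remaining constraints have slack.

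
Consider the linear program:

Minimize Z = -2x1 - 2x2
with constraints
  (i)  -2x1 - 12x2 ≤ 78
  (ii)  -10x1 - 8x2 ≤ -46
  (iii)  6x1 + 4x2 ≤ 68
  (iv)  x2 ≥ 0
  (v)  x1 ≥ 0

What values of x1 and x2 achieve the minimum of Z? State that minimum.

x1 = 0, x2 = 17, minimum Z = -34

Feasible corners and Z = -2x1 - 2x2:
  (23/5, 0) → Z = -46/5
  (0, 23/4) → Z = -23/2
  (34/3, 0) → Z = -68/3
  (0, 17) → Z = -34

The binding constraints are 6x1 + 4x2 = 68 and x1 = 0.
Solving simultaneously gives x1 = 0, x2 = 17.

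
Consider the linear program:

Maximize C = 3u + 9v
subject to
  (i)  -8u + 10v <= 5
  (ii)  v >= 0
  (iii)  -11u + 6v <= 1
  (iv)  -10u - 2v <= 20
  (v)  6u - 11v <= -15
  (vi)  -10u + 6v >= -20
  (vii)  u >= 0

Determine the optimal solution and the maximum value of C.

Extreme points and C = 3u + 9v:
  (95/28, 45/14) → C = 1095/28
  (115/26, 105/26) → C = 645/13
  (155/37, 135/37) → C = 1680/37

u = 115/26, v = 105/26, maximum C = 645/13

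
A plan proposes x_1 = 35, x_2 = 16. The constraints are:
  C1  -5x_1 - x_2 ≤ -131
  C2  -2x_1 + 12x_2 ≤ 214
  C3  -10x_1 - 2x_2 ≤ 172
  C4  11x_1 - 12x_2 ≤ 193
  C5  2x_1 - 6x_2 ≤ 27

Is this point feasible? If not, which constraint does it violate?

feasible

C1: -191 ≤ -131 ✓
C2: 122 ≤ 214 ✓
C3: -382 ≤ 172 ✓
C4: 193 ≤ 193 ✓
C5: -26 ≤ 27 ✓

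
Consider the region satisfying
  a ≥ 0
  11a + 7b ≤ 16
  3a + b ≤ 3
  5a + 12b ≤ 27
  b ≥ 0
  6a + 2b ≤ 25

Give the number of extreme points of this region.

5

The feasible vertices (each the meet of two boundaries and inside every other half-plane) are:
  (0, 9/4)
  (0, 0)
  (1/2, 3/2)
  (3/97, 217/97)
  (1, 0)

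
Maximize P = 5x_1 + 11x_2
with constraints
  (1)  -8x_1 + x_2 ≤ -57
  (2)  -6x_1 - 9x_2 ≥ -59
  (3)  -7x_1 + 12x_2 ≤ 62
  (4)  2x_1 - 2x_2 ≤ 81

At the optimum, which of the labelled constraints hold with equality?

Vertices and P = 5x_1 + 11x_2:
  (22/3, 5/3) → P = 55
  (33/14, -267/7) → P = -5709/14
  (847/30, -184/15) → P = 187/30

The maximum is at (22/3, 5/3). Substituting into each constraint, equality holds for (1) and (2); the remaining constraints have slack.

(1) and (2)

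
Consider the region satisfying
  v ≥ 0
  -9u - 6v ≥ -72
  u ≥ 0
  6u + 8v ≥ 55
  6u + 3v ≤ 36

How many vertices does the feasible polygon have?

3

Pairwise boundary intersections that survive every other constraint:
  (0, 12)
  (0, 55/8)
  (41/10, 19/5)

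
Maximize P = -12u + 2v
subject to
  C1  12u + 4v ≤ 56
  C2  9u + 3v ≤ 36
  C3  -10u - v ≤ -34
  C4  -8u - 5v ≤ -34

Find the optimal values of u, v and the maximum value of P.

u = 22/7, v = 18/7, maximum P = -228/7

Vertices and P = -12u + 2v:
  (22/7, 18/7) → P = -228/7
  (26/7, 6/7) → P = -300/7
  (68/21, 34/21) → P = -748/21

The optimum lies where 9u + 3v = 36 and -10u - v = -34.
Solving simultaneously gives u = 22/7, v = 18/7.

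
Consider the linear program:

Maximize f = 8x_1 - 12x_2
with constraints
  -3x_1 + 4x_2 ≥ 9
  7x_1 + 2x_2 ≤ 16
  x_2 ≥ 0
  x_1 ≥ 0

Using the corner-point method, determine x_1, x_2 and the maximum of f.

x_1 = 0, x_2 = 9/4, maximum f = -27

Corner points and f = 8x_1 - 12x_2:
  (23/17, 111/34) → f = -482/17
  (0, 9/4) → f = -27
  (0, 8) → f = -96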